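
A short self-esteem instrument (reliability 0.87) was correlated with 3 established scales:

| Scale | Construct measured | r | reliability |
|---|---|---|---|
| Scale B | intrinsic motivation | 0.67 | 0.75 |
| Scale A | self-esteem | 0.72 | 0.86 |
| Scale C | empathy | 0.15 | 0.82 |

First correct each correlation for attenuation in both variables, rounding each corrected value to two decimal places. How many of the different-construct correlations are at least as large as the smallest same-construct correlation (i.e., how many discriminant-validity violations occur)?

Disattenuated r (r / √(r_scale · r_new)):
  Scale B (disc): 0.67 / √(0.75·0.87) = 0.83
  Scale A (conv): 0.72 / √(0.86·0.87) = 0.83
  Scale C (disc): 0.15 / √(0.82·0.87) = 0.18
Smallest convergent = 0.83. Discriminant values: 0.83, 0.18; count ≥ 0.83 → 1.

1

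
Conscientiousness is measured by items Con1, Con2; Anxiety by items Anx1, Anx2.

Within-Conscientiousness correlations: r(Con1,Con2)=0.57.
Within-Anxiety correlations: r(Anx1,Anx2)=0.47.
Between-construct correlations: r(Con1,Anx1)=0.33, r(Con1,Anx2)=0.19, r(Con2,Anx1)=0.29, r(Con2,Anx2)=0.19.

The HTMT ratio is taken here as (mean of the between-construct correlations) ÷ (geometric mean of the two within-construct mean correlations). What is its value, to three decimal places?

Mean between = 1.00/4 = 0.2500.
Mean within-Con = 0.57/1 = 0.5700; mean within-Anx = 0.47/1 = 0.4700.
Geometric mean = √(0.5700 × 0.4700) = 0.5176.
HTMT = 0.2500 / 0.5176 = 0.483.

0.483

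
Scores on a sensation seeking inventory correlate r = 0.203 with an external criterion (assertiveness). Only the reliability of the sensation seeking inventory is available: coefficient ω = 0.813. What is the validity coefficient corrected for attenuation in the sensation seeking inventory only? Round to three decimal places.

Single correction: r_c = r_obs / √r_xx = 0.203 / √0.813 = 0.203 / 0.9017 ≈ 0.225.

0.225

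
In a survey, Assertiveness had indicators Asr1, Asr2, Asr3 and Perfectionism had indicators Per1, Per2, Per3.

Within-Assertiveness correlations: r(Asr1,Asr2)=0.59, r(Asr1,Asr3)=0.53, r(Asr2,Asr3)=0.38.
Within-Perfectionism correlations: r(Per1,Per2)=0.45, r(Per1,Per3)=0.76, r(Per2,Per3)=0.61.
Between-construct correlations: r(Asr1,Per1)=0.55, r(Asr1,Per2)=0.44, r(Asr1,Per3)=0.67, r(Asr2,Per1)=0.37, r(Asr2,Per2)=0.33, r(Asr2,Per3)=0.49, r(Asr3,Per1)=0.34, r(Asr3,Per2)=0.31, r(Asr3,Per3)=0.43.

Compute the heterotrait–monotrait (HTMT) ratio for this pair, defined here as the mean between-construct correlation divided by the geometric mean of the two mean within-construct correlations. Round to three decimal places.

0.793

Between-construct mean = 3.93/9 = 0.4367.
Mean within-Asr = 1.50/3 = 0.5000; mean within-Per = 1.82/3 = 0.6067.
Geometric mean = √(0.5000 × 0.6067) = 0.5508.
HTMT = 0.4367 / 0.5508 = 0.793.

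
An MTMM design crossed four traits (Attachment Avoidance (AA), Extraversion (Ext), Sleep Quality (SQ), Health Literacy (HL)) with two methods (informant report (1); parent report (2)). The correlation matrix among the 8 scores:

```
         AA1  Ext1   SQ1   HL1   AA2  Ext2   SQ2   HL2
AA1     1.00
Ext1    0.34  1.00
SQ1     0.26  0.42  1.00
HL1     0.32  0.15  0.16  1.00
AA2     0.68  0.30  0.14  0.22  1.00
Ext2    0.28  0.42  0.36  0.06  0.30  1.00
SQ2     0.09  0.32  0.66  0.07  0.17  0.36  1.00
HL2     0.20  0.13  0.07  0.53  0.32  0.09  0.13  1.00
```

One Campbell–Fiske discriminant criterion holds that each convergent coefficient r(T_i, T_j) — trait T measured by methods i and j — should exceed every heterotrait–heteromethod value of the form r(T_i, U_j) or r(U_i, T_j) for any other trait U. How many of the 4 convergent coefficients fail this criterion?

0

Each convergent coefficient versus the relevant comparison correlations:
AA (methods 1·2): 0.68 vs {0.28, 0.30, 0.09, 0.14, 0.20, 0.22} → pass.
Ext (methods 1·2): 0.42 vs {0.30, 0.28, 0.32, 0.36, 0.13, 0.06} → pass.
SQ (methods 1·2): 0.66 vs {0.14, 0.09, 0.36, 0.32, 0.07, 0.07} → pass.
HL (methods 1·2): 0.53 vs {0.22, 0.20, 0.06, 0.13, 0.07, 0.07} → pass.
0 of 4 fail.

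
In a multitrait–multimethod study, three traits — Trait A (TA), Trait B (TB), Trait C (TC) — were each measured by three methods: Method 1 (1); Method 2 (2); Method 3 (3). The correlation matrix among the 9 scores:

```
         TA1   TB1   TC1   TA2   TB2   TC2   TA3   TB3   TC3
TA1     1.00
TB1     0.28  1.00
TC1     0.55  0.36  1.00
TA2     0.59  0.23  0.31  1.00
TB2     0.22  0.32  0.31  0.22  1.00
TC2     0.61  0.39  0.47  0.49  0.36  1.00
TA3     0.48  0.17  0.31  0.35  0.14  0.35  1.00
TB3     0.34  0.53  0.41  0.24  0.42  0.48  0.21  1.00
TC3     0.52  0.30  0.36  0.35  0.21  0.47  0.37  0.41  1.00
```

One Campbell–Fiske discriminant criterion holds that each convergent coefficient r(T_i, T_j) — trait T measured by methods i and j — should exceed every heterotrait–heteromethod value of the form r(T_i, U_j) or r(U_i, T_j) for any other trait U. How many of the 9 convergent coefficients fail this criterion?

Checking each validity diagonal entry against its comparison values:
TA (methods 1·2): 0.59 vs {0.22, 0.23, 0.61, 0.31} → fail.
TA (methods 1·3): 0.48 vs {0.34, 0.17, 0.52, 0.31} → fail.
TA (methods 2·3): 0.35 vs {0.24, 0.14, 0.35, 0.35} → fail.
TB (methods 1·2): 0.32 vs {0.23, 0.22, 0.39, 0.31} → fail.
TB (methods 1·3): 0.53 vs {0.17, 0.34, 0.30, 0.41} → pass.
TB (methods 2·3): 0.42 vs {0.14, 0.24, 0.21, 0.48} → fail.
TC (methods 1·2): 0.47 vs {0.31, 0.61, 0.31, 0.39} → fail.
TC (methods 1·3): 0.36 vs {0.31, 0.52, 0.41, 0.30} → fail.
TC (methods 2·3): 0.47 vs {0.35, 0.35, 0.48, 0.21} → fail.
8 of 9 fail.

8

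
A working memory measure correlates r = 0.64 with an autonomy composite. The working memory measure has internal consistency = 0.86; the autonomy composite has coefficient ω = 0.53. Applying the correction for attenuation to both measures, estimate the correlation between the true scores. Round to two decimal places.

0.95

r_true = r_obs / √(r_xx · r_yy) = 0.64 / √(0.86 × 0.53) = 0.64 / √0.4558 = 0.64 / 0.6751 ≈ 0.95.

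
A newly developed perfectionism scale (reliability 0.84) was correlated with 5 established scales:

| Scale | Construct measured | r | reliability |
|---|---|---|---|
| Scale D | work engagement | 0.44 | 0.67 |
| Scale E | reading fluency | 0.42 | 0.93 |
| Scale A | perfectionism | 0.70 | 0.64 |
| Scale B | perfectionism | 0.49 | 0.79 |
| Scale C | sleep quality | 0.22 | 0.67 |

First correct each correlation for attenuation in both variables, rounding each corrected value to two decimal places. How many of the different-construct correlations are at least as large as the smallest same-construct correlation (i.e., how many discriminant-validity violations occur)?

Disattenuated r (r / √(r_scale · r_new)):
  Scale D (disc): 0.44 / √(0.67·0.84) = 0.59
  Scale E (disc): 0.42 / √(0.93·0.84) = 0.48
  Scale A (conv): 0.70 / √(0.64·0.84) = 0.95
  Scale B (conv): 0.49 / √(0.79·0.84) = 0.60
  Scale C (disc): 0.22 / √(0.67·0.84) = 0.29
Smallest convergent = 0.60. Discriminant values: 0.59, 0.48, 0.29; count ≥ 0.60 → 0.

0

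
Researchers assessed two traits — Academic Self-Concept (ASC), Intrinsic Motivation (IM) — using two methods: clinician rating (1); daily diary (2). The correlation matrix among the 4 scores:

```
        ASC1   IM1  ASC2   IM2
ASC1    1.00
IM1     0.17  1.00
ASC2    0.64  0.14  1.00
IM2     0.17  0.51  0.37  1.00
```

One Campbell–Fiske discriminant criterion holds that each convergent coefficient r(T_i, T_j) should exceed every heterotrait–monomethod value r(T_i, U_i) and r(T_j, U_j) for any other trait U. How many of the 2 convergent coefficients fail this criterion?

Checking each validity diagonal entry against its comparison values:
ASC (methods 1·2): 0.64 vs {0.17, 0.37} → pass.
IM (methods 1·2): 0.51 vs {0.17, 0.37} → pass.
0 of 2 fail.

0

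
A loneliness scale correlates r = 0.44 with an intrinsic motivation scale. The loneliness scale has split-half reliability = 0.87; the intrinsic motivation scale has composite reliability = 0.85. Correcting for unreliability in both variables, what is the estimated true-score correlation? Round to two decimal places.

0.51

r_true = r_obs / √(r_xx · r_yy) = 0.44 / √(0.87 × 0.85) = 0.44 / √0.7395 = 0.44 / 0.8599 ≈ 0.51.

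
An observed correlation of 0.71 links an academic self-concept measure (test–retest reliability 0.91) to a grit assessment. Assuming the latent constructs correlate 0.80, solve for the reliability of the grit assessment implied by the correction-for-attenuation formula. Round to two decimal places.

0.87

r_true = r_obs / √(r_xx · r_yy) ⇒ 0.80 = 0.71 / √(0.91 · r_yy).
√(0.91 · r_yy) = 0.71 / 0.80 = 0.8875; 0.91 · r_yy = 0.7877; r_yy = 0.7877 / 0.91 ≈ 0.87.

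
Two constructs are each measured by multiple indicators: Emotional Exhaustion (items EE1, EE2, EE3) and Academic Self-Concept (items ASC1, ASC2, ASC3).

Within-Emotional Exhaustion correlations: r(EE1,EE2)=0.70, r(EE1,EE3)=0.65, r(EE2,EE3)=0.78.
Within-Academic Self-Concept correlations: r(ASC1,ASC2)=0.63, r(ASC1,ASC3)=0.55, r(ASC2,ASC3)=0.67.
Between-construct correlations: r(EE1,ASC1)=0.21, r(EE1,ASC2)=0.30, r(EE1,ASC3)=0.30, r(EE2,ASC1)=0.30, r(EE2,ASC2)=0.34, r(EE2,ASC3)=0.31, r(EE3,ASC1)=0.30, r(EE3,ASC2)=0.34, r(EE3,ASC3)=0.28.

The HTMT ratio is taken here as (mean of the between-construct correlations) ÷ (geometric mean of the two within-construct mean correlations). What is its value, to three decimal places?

Between-construct mean = 2.68/9 = 0.2978.
Mean within-EE = 2.13/3 = 0.7100; mean within-ASC = 1.85/3 = 0.6167.
Geometric mean = √(0.7100 × 0.6167) = 0.6617.
HTMT = 0.2978 / 0.6617 = 0.450.

0.450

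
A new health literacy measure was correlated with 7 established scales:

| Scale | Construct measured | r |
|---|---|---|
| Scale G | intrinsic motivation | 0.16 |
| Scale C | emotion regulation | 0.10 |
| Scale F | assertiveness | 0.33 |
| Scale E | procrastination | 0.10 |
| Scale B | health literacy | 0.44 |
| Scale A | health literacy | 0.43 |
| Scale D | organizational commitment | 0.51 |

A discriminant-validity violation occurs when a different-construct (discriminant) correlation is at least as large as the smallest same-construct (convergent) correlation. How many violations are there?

1

Convergent (same construct = health literacy): Scale B, Scale A.
Smallest convergent = 0.43. Discriminant values: 0.16, 0.10, 0.33, 0.10, 0.51; count ≥ 0.43 → 1.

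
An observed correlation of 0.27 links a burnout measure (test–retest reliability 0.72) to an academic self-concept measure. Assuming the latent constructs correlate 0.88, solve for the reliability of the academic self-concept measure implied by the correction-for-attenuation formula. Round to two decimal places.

r_true = r_obs / √(r_xx · r_yy) ⇒ 0.88 = 0.27 / √(0.72 · r_yy).
√(0.72 · r_yy) = 0.27 / 0.88 = 0.3068; 0.72 · r_yy = 0.0941; r_yy = 0.0941 / 0.72 ≈ 0.13.

0.13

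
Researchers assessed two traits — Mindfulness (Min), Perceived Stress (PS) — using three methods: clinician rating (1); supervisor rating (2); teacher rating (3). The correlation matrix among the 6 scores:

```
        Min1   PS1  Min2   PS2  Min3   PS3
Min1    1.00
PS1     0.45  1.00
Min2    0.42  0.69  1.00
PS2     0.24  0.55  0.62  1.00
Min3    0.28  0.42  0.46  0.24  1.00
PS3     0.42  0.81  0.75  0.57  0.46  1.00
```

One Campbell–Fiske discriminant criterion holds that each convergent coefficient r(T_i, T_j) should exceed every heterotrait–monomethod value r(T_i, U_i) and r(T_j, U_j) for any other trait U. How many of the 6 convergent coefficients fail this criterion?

5

Convergent coefficients and their comparison sets:
Min (methods 1·2): 0.42 vs {0.45, 0.62} → fail.
Min (methods 1·3): 0.28 vs {0.45, 0.46} → fail.
Min (methods 2·3): 0.46 vs {0.62, 0.46} → fail.
PS (methods 1·2): 0.55 vs {0.45, 0.62} → fail.
PS (methods 1·3): 0.81 vs {0.45, 0.46} → pass.
PS (methods 2·3): 0.57 vs {0.62, 0.46} → fail.
5 of 6 fail.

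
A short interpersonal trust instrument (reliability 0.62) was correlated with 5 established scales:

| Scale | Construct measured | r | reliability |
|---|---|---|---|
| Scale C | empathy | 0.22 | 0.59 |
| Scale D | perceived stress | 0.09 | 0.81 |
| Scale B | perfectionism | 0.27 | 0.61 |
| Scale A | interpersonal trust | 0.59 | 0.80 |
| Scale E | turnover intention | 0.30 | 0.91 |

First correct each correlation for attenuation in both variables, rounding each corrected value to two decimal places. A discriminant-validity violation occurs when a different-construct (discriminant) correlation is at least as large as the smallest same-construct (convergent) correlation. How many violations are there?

0

Disattenuated r (r / √(r_scale · r_new)):
  Scale C (disc): 0.22 / √(0.59·0.62) = 0.36
  Scale D (disc): 0.09 / √(0.81·0.62) = 0.13
  Scale B (disc): 0.27 / √(0.61·0.62) = 0.44
  Scale A (conv): 0.59 / √(0.80·0.62) = 0.84
  Scale E (disc): 0.30 / √(0.91·0.62) = 0.40
Smallest convergent = 0.84. Discriminant values: 0.36, 0.13, 0.44, 0.40; count ≥ 0.84 → 0.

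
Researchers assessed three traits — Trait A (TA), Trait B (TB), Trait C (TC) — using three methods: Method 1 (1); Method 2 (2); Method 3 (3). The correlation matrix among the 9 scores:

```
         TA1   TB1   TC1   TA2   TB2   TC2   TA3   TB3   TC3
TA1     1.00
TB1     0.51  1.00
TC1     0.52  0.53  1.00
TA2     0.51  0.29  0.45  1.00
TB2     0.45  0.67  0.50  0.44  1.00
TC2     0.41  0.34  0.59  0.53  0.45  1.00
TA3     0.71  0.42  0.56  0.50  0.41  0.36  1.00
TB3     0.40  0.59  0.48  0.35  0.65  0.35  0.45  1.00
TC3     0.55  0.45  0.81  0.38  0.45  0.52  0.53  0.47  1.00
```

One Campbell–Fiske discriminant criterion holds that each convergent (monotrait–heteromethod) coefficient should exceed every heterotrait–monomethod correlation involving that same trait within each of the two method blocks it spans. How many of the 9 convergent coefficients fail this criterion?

3

Each convergent coefficient versus the relevant comparison correlations:
TA (methods 1·2): 0.51 vs {0.51, 0.44, 0.52, 0.53} → fail.
TA (methods 1·3): 0.71 vs {0.51, 0.45, 0.52, 0.53} → pass.
TA (methods 2·3): 0.50 vs {0.44, 0.45, 0.53, 0.53} → fail.
TB (methods 1·2): 0.67 vs {0.51, 0.44, 0.53, 0.45} → pass.
TB (methods 1·3): 0.59 vs {0.51, 0.45, 0.53, 0.47} → pass.
TB (methods 2·3): 0.65 vs {0.44, 0.45, 0.45, 0.47} → pass.
TC (methods 1·2): 0.59 vs {0.52, 0.53, 0.53, 0.45} → pass.
TC (methods 1·3): 0.81 vs {0.52, 0.53, 0.53, 0.47} → pass.
TC (methods 2·3): 0.52 vs {0.53, 0.53, 0.45, 0.47} → fail.
3 of 9 fail.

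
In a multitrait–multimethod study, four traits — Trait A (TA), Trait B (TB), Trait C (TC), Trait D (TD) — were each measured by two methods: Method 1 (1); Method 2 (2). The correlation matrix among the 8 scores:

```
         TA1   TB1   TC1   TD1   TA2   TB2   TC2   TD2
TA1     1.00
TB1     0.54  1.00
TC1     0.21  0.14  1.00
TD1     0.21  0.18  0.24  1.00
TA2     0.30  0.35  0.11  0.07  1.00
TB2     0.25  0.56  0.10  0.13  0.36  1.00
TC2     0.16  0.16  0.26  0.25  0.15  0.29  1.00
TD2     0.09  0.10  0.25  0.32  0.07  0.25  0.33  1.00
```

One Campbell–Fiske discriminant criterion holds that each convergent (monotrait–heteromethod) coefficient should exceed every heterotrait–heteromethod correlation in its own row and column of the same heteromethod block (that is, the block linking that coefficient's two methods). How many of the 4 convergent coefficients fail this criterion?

Each convergent coefficient versus the relevant comparison correlations:
TA (methods 1·2): 0.30 vs {0.25, 0.35, 0.16, 0.11, 0.09, 0.07} → fail.
TB (methods 1·2): 0.56 vs {0.35, 0.25, 0.16, 0.10, 0.10, 0.13} → pass.
TC (methods 1·2): 0.26 vs {0.11, 0.16, 0.10, 0.16, 0.25, 0.25} → pass.
TD (methods 1·2): 0.32 vs {0.07, 0.09, 0.13, 0.10, 0.25, 0.25} → pass.
1 of 4 fail.

1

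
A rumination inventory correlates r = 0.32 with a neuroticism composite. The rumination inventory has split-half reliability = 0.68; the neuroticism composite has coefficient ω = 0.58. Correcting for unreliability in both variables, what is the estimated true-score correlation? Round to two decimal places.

0.51

r_true = r_obs / √(r_xx · r_yy) = 0.32 / √(0.68 × 0.58) = 0.32 / √0.3944 = 0.32 / 0.6280 ≈ 0.51.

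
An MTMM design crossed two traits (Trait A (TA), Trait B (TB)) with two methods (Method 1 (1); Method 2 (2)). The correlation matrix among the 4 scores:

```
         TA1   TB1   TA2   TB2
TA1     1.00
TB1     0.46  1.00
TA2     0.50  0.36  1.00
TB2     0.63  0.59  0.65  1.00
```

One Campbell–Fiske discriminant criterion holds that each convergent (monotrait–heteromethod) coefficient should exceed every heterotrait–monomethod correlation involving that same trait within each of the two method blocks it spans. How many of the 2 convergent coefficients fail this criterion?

2

Each convergent coefficient versus the relevant comparison correlations:
TA (methods 1·2): 0.50 vs {0.46, 0.65} → fail.
TB (methods 1·2): 0.59 vs {0.46, 0.65} → fail.
2 of 2 fail.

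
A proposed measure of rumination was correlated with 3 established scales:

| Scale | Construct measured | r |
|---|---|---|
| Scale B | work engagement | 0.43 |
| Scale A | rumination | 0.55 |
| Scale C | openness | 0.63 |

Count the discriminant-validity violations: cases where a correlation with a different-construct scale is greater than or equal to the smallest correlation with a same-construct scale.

1

Convergent (same construct = rumination): Scale A.
Smallest convergent = 0.55. Discriminant values: 0.43, 0.63; count ≥ 0.55 → 1.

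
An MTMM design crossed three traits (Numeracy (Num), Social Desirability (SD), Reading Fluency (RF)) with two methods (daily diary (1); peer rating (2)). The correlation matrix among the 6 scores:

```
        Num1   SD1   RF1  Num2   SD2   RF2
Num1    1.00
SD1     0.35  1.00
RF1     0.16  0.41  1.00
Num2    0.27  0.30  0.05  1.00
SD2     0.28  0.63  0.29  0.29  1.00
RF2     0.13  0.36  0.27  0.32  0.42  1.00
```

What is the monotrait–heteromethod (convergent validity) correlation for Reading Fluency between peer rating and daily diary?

0.27

Same trait (RF), different methods: r(RF2, RF1) = 0.27.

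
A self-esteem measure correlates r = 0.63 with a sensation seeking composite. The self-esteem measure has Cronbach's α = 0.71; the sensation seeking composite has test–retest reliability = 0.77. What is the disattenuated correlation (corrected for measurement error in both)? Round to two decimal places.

r_true = r_obs / √(r_xx · r_yy) = 0.63 / √(0.71 × 0.77) = 0.63 / √0.5467 = 0.63 / 0.7394 ≈ 0.85.

0.85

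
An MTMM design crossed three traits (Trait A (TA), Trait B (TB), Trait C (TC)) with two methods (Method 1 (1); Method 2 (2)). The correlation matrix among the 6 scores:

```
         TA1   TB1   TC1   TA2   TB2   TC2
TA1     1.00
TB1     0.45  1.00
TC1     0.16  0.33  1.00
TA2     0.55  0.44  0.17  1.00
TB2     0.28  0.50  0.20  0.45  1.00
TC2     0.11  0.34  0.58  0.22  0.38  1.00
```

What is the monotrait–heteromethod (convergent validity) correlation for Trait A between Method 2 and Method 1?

0.55

Same trait (TA), different methods: r(TA2, TA1) = 0.55.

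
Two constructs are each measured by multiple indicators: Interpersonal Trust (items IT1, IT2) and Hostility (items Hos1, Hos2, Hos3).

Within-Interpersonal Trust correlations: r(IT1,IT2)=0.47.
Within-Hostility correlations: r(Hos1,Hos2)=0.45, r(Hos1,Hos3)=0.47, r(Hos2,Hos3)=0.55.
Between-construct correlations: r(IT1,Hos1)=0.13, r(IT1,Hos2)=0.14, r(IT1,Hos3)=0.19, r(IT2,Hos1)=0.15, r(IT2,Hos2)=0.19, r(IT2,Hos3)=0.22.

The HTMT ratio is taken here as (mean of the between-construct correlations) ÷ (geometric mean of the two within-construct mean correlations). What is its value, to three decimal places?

Mean between = 1.02/6 = 0.1700.
Mean within-IT = 0.47/1 = 0.4700; mean within-Hos = 1.47/3 = 0.4900.
Geometric mean = √(0.4700 × 0.4900) = 0.4799.
HTMT = 0.1700 / 0.4799 = 0.354.

0.354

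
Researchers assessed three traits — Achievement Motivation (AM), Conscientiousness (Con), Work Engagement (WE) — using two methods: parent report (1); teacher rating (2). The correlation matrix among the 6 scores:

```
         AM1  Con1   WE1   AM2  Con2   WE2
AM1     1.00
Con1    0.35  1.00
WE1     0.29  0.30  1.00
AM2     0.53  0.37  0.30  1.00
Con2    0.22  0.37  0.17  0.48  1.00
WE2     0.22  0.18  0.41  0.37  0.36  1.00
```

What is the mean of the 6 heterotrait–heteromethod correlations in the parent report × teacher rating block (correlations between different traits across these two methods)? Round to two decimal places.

0.24

HTHM values (method 1 × method 2): 0.22, 0.22, 0.37, 0.18, 0.30, 0.17; mean = 1.46/6 = 0.24.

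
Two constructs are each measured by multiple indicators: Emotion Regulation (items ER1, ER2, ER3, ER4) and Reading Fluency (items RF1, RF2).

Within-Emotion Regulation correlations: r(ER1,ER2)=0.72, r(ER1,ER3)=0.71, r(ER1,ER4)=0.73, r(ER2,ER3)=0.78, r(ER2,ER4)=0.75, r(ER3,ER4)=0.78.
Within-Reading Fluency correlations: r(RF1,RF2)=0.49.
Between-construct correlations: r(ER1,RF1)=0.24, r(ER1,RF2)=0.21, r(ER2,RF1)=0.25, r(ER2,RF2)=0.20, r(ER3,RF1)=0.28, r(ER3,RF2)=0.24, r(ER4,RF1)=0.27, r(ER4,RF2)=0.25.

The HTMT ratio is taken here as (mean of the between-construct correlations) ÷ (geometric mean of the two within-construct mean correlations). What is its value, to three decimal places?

Between-construct mean = 1.94/8 = 0.2425.
Mean within-ER = 4.47/6 = 0.7450; mean within-RF = 0.49/1 = 0.4900.
Geometric mean = √(0.7450 × 0.4900) = 0.6042.
HTMT = 0.2425 / 0.6042 = 0.401.

0.401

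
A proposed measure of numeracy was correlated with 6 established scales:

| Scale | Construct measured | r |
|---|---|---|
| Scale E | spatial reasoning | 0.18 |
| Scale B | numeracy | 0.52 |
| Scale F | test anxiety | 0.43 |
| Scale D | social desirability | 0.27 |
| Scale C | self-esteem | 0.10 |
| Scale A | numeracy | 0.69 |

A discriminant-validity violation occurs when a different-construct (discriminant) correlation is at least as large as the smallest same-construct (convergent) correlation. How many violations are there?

Convergent (same construct = numeracy): Scale B, Scale A.
Smallest convergent = 0.52. Discriminant values: 0.18, 0.43, 0.27, 0.10; count ≥ 0.52 → 0.

0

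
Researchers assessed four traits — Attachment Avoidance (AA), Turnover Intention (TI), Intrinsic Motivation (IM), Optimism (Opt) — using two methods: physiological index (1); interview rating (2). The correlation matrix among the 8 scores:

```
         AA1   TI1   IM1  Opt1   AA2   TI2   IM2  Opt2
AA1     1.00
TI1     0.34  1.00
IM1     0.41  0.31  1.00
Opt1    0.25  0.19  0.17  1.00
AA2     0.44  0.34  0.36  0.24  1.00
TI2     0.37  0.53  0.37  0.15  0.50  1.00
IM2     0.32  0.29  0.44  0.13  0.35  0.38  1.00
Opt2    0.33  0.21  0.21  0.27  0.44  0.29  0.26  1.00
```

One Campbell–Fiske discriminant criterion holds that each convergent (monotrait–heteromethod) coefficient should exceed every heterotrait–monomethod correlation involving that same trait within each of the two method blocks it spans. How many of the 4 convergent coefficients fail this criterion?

2

Convergent coefficients and their comparison sets:
AA (methods 1·2): 0.44 vs {0.34, 0.50, 0.41, 0.35, 0.25, 0.44} → fail.
TI (methods 1·2): 0.53 vs {0.34, 0.50, 0.31, 0.38, 0.19, 0.29} → pass.
IM (methods 1·2): 0.44 vs {0.41, 0.35, 0.31, 0.38, 0.17, 0.26} → pass.
Opt (methods 1·2): 0.27 vs {0.25, 0.44, 0.19, 0.29, 0.17, 0.26} → fail.
2 of 4 fail.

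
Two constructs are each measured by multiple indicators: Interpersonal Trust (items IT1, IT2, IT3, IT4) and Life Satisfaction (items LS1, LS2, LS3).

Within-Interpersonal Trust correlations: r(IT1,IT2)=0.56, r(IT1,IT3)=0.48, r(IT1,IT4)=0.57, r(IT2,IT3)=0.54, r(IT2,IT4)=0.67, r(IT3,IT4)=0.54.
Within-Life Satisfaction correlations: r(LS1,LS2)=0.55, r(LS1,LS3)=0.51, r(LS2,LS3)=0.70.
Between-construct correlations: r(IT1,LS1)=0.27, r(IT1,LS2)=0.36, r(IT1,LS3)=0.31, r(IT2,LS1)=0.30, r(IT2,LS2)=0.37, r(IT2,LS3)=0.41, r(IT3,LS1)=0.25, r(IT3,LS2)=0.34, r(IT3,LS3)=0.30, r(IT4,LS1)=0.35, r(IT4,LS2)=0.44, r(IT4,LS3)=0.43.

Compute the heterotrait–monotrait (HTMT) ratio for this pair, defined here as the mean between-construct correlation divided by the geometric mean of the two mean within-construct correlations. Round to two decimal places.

Between-construct mean = 4.13/12 = 0.3442.
Mean within-IT = 3.36/6 = 0.5600; mean within-LS = 1.76/3 = 0.5867.
Geometric mean = √(0.5600 × 0.5867) = 0.5732.
HTMT = 0.3442 / 0.5732 = 0.60.

0.60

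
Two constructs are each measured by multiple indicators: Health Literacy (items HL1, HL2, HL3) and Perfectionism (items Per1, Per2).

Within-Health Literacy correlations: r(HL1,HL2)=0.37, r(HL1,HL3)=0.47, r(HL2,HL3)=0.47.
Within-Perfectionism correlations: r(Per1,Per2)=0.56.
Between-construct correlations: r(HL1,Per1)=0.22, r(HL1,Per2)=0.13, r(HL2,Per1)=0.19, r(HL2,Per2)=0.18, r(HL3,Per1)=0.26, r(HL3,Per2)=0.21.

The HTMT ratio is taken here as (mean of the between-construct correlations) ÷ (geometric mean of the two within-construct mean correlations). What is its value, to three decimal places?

Mean between = 1.19/6 = 0.1983.
Mean within-HL = 1.31/3 = 0.4367; mean within-Per = 0.56/1 = 0.5600.
Geometric mean = √(0.4367 × 0.5600) = 0.4945.
HTMT = 0.1983 / 0.4945 = 0.401.

0.401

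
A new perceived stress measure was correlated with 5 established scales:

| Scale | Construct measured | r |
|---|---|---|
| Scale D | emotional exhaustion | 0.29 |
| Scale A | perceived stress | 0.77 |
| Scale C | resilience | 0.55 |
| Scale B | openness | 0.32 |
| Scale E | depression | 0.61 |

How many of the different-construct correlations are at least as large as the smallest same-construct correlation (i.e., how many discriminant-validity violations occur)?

0

Convergent (same construct = perceived stress): Scale A.
Smallest convergent = 0.77. Discriminant values: 0.29, 0.55, 0.32, 0.61; count ≥ 0.77 → 0.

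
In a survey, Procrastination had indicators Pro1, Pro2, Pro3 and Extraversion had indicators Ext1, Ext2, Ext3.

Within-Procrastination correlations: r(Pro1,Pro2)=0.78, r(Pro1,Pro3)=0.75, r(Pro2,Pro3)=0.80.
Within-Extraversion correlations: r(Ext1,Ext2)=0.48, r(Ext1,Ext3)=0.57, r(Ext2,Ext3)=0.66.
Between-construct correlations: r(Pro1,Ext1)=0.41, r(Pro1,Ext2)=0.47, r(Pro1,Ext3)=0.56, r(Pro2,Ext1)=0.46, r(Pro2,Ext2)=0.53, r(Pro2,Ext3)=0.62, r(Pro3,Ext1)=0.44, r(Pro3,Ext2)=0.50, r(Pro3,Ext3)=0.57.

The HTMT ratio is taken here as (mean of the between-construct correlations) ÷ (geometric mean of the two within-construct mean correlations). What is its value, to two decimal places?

Mean heterotrait r = 4.56/9 = 0.5067.
Mean within-Pro = 2.33/3 = 0.7767; mean within-Ext = 1.71/3 = 0.5700.
Geometric mean = √(0.7767 × 0.5700) = 0.6654.
HTMT = 0.5067 / 0.6654 = 0.76.

0.76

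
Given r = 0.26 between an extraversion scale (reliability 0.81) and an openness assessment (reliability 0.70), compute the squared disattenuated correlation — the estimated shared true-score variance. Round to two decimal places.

0.12

Disattenuated r = 0.26 / √(0.81 × 0.70) = 0.26 / 0.7530 = 0.3453.
Shared true-score variance = 0.3453² = 0.1192 ≈ 0.12.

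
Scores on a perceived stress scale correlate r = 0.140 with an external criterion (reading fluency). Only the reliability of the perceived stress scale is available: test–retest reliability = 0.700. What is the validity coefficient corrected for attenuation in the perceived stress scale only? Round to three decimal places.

Single correction: r_c = r_obs / √r_xx = 0.140 / √0.700 = 0.140 / 0.8367 ≈ 0.167.

0.167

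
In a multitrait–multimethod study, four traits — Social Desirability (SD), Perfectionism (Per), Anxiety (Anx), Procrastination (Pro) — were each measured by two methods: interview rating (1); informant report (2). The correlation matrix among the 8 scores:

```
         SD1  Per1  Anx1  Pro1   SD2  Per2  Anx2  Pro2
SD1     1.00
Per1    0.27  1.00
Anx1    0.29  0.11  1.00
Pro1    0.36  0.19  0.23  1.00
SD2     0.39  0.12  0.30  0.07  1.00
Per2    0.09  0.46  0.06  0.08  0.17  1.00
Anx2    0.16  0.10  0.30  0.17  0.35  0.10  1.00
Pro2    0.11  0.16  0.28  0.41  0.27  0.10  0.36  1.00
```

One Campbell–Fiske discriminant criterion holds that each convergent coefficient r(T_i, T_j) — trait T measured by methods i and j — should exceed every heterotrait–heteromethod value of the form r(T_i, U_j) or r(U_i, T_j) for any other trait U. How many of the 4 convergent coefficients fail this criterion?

Checking each validity diagonal entry against its comparison values:
SD (methods 1·2): 0.39 vs {0.09, 0.12, 0.16, 0.30, 0.11, 0.07} → pass.
Per (methods 1·2): 0.46 vs {0.12, 0.09, 0.10, 0.06, 0.16, 0.08} → pass.
Anx (methods 1·2): 0.30 vs {0.30, 0.16, 0.06, 0.10, 0.28, 0.17} → fail.
Pro (methods 1·2): 0.41 vs {0.07, 0.11, 0.08, 0.16, 0.17, 0.28} → pass.
1 of 4 fail.

1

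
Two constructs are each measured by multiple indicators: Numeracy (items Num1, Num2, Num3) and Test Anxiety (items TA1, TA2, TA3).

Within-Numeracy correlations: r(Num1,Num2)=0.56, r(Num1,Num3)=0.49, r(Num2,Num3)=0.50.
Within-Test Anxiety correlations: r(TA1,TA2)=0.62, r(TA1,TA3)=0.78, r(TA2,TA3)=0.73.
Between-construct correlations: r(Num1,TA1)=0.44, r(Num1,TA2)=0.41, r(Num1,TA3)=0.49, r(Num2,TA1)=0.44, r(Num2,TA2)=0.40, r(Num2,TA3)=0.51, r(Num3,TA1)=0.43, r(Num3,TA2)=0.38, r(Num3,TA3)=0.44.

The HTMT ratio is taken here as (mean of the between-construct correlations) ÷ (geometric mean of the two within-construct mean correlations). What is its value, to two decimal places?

Mean heterotrait r = 3.94/9 = 0.4378.
Mean within-Num = 1.55/3 = 0.5167; mean within-TA = 2.13/3 = 0.7100.
Geometric mean = √(0.5167 × 0.7100) = 0.6057.
HTMT = 0.4378 / 0.6057 = 0.72.

0.72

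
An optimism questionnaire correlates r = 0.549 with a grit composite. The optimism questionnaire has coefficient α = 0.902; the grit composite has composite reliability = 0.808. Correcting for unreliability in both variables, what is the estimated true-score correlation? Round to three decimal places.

r_true = r_obs / √(r_xx · r_yy) = 0.549 / √(0.902 × 0.808) = 0.549 / √0.728816 = 0.549 / 0.8537 ≈ 0.643.

0.643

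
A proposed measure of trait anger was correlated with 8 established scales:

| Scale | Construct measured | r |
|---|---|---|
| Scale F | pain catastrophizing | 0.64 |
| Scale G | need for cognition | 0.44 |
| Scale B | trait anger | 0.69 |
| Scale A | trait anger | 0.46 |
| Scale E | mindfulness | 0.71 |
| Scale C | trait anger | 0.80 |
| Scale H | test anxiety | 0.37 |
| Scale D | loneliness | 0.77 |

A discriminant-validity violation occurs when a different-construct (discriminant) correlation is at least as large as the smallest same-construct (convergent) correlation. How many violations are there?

3

Convergent (same construct = trait anger): Scale B, Scale A, Scale C.
Smallest convergent = 0.46. Discriminant values: 0.64, 0.44, 0.71, 0.37, 0.77; count ≥ 0.46 → 3.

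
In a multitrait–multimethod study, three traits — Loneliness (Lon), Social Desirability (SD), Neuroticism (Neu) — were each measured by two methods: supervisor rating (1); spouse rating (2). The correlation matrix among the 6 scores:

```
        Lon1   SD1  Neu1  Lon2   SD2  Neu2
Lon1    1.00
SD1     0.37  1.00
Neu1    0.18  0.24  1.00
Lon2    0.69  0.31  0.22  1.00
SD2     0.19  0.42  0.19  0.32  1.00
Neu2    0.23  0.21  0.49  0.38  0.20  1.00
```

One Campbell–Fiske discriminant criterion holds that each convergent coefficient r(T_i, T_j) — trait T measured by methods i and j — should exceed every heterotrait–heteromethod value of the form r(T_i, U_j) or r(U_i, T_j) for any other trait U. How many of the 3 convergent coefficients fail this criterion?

Convergent coefficients and their comparison sets:
Lon (methods 1·2): 0.69 vs {0.19, 0.31, 0.23, 0.22} → pass.
SD (methods 1·2): 0.42 vs {0.31, 0.19, 0.21, 0.19} → pass.
Neu (methods 1·2): 0.49 vs {0.22, 0.23, 0.19, 0.21} → pass.
0 of 3 fail.

0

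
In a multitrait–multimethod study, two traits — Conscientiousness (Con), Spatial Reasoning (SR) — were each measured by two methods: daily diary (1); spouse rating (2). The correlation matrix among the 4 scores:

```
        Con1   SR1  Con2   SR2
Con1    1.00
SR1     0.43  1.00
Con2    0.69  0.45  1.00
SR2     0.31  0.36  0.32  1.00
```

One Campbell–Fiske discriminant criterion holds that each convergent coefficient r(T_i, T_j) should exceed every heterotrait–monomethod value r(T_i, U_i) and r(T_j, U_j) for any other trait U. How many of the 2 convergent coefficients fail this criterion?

1

Convergent coefficients and their comparison sets:
Con (methods 1·2): 0.69 vs {0.43, 0.32} → pass.
SR (methods 1·2): 0.36 vs {0.43, 0.32} → fail.
1 of 2 fail.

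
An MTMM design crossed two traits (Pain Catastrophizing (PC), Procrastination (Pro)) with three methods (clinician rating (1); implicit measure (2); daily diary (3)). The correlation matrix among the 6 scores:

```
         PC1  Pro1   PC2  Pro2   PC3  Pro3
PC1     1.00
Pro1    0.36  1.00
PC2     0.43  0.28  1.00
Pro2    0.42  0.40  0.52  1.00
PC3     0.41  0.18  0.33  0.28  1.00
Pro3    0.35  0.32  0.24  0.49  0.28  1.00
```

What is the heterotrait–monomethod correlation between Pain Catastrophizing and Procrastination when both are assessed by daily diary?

Different traits, same method: r(PC3, Pro3) = 0.28.

0.28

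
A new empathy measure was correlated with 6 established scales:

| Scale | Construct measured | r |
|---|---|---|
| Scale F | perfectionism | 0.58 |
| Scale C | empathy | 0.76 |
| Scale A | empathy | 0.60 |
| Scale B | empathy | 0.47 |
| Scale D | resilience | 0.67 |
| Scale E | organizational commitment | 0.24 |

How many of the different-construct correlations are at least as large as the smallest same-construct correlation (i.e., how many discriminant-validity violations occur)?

2

Convergent (same construct = empathy): Scale C, Scale A, Scale B.
Smallest convergent = 0.47. Discriminant values: 0.58, 0.67, 0.24; count ≥ 0.47 → 2.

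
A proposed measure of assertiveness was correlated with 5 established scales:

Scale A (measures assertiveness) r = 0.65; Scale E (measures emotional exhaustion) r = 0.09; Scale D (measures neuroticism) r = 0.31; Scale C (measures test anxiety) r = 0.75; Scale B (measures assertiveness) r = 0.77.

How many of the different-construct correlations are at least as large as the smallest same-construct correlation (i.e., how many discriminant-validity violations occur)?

Convergent (same construct = assertiveness): Scale A, Scale B.
Smallest convergent = 0.65. Discriminant values: 0.09, 0.31, 0.75; count ≥ 0.65 → 1.

1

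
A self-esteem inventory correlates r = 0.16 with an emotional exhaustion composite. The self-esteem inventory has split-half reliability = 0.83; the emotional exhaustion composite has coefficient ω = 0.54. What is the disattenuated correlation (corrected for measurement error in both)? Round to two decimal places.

r_true = r_obs / √(r_xx · r_yy) = 0.16 / √(0.83 × 0.54) = 0.16 / √0.4482 = 0.16 / 0.6695 ≈ 0.24.

0.24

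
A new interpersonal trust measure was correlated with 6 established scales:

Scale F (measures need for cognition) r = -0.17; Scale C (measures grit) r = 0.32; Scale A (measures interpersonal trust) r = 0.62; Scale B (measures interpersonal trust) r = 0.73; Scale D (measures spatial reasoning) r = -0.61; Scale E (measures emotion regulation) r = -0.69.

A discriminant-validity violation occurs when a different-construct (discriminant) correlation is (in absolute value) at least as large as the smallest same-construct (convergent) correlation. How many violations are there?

1

Convergent (same construct = interpersonal trust): Scale A, Scale B.
Smallest convergent = 0.62. Discriminant |r|: 0.17, 0.32, 0.61, 0.69; count ≥ 0.62 → 1.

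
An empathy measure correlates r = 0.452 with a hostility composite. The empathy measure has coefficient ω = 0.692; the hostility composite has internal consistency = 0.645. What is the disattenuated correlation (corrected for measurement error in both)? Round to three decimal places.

r_true = r_obs / √(r_xx · r_yy) = 0.452 / √(0.692 × 0.645) = 0.452 / √0.446340 = 0.452 / 0.6681 ≈ 0.677.

0.677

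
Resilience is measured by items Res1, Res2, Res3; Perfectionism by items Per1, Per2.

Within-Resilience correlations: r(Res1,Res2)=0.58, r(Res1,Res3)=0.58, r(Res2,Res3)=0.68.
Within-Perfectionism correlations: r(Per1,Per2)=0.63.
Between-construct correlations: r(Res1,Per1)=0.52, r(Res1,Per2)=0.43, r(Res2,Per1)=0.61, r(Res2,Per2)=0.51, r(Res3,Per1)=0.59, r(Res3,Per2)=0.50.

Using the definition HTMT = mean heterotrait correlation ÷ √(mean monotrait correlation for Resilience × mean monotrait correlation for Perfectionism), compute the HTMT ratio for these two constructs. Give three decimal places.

Between-construct mean = 3.16/6 = 0.5267.
Mean within-Res = 1.84/3 = 0.6133; mean within-Per = 0.63/1 = 0.6300.
Geometric mean = √(0.6133 × 0.6300) = 0.6216.
HTMT = 0.5267 / 0.6216 = 0.847.

0.847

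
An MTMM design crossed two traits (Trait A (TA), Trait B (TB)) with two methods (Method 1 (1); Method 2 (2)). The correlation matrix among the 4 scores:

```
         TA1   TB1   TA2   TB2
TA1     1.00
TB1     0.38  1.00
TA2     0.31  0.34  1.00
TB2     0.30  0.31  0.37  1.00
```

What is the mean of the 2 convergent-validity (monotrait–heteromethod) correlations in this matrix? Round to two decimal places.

0.31

Convergent values: 0.31, 0.31; mean = 0.62/2 = 0.31.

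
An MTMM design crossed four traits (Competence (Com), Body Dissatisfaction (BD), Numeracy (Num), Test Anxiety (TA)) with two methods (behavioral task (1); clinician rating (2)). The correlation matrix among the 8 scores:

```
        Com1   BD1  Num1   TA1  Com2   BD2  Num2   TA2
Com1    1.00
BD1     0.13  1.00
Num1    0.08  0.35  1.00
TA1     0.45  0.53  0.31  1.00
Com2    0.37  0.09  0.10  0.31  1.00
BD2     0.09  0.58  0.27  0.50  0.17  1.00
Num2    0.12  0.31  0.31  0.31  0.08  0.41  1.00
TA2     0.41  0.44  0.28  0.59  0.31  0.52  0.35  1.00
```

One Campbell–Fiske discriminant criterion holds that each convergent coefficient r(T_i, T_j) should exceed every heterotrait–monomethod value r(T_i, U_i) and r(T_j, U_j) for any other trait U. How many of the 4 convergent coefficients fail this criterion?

2

Each convergent coefficient versus the relevant comparison correlations:
Com (methods 1·2): 0.37 vs {0.13, 0.17, 0.08, 0.08, 0.45, 0.31} → fail.
BD (methods 1·2): 0.58 vs {0.13, 0.17, 0.35, 0.41, 0.53, 0.52} → pass.
Num (methods 1·2): 0.31 vs {0.08, 0.08, 0.35, 0.41, 0.31, 0.35} → fail.
TA (methods 1·2): 0.59 vs {0.45, 0.31, 0.53, 0.52, 0.31, 0.35} → pass.
2 of 4 fail.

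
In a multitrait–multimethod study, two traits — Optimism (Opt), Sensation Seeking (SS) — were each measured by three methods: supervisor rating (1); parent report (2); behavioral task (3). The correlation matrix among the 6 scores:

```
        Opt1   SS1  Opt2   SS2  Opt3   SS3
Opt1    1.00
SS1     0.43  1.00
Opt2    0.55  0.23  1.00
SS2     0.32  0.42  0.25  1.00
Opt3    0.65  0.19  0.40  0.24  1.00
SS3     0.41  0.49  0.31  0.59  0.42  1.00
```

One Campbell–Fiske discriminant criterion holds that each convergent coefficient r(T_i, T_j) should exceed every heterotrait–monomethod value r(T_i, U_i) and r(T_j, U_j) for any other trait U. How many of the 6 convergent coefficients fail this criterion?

2

Convergent coefficients and their comparison sets:
Opt (methods 1·2): 0.55 vs {0.43, 0.25} → pass.
Opt (methods 1·3): 0.65 vs {0.43, 0.42} → pass.
Opt (methods 2·3): 0.40 vs {0.25, 0.42} → fail.
SS (methods 1·2): 0.42 vs {0.43, 0.25} → fail.
SS (methods 1·3): 0.49 vs {0.43, 0.42} → pass.
SS (methods 2·3): 0.59 vs {0.25, 0.42} → pass.
2 of 6 fail.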